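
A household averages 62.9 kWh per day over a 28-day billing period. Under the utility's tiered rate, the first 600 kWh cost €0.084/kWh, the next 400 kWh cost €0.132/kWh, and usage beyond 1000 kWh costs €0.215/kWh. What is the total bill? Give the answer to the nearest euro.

€267

Usage = 62.9 kWh/day × 28 days = 1761.2 kWh
First 600 kWh × €0.084 = €50.40
Next 400 kWh × €0.132 = €52.80
Remaining 761.2 kWh × €0.215 = €163.66
Total = €266.86 ≈ €267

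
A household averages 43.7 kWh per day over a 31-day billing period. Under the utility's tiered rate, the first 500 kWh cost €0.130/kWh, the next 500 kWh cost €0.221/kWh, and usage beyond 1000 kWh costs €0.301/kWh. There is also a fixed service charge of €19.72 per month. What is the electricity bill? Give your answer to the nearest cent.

€301.98

Usage = 43.7 kWh/day × 31 days = 1354.7 kWh
First 500 kWh × €0.130 = €65.00
Next 500 kWh × €0.221 = €110.50
Remaining 354.7 kWh × €0.301 = €106.76
Energy charge = €282.26; + service €19.72 = €301.98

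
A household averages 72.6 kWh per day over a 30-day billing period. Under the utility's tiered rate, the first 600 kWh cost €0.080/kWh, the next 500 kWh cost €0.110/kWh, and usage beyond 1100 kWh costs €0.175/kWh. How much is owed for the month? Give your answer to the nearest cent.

Usage = 72.6 kWh/day × 30 days = 2178 kWh
First 600 kWh × €0.080 = €48.00
Next 500 kWh × €0.110 = €55.00
Remaining 1078 kWh × €0.175 = €188.65
Total = €291.65

€291.65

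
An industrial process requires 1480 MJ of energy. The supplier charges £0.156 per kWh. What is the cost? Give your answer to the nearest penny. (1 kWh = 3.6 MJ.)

£64.13

1480 MJ × (0.27778 kWh/MJ) = 411.1 kWh
Cost = 411.1 kWh × £0.156/kWh = £64.13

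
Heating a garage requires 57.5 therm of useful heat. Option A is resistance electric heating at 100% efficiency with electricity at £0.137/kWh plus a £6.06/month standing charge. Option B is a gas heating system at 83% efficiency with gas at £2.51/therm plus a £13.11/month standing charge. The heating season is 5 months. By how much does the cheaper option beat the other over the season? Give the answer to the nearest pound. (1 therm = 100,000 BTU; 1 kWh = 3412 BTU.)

£22

Heat load = 57.5 therm × 100,000 = 5,750,000 BTU
Gas: input = 5,750,000 / 0.830 = 6,927,711 BTU = 69.28 therm → 69.28 × £2.51 = £173.89; + 5 × £13.11 standing = £239.44
Electric: 5,750,000 BTU / 3412 = 1,685 kWh → × £0.137 = £230.88; + 5 × £6.06 standing = £261.18
Difference = |£239.44 − £261.18| = £21.74 ≈ £22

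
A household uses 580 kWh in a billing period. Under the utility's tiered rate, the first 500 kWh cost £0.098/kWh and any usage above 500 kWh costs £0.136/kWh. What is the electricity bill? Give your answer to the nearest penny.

£59.88

First 500 kWh × £0.098 = £49.00
Remaining 80 kWh × £0.136 = £10.88
Total = £59.88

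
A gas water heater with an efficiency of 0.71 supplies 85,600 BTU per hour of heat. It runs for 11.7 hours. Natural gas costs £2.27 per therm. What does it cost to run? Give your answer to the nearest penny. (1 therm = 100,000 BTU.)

£32.02

Heat delivered = 85,600 BTU/h × 11.7 h = 1,001,520 BTU
Gas input = 1,001,520 / 0.71 = 1,410,592 BTU
= 1,410,592 / 100,000 = 14.11 therm
Cost = 14.11 × £2.27/therm = £32.02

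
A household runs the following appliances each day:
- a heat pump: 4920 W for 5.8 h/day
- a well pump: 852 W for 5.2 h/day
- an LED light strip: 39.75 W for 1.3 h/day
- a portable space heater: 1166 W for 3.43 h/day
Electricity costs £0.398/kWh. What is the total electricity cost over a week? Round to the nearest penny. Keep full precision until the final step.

heat pump: 4920 W × 5.8 h × 7 d = 199,752 Wh = 199.8 kWh
well pump: 852 W × 5.2 h × 7 d = 31,013 Wh = 31.01 kWh
LED light strip: 39.75 W × 1.3 h × 7 d = 362 Wh = 0.3617 kWh
portable space heater: 1166 W × 3.43 h × 7 d = 27,996 Wh = 28 kWh
Total energy = 199.8 + 31.01 + 0.3617 + 28 = 259.1 kWh
Cost = 259.1 kWh × £0.398 = £103.13

£103.13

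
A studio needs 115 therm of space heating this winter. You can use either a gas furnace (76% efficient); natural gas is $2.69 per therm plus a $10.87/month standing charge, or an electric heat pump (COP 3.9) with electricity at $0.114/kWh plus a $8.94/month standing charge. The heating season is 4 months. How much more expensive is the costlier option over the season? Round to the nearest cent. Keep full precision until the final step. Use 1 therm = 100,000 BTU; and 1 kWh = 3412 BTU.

Heat load = 115 therm × 100,000 = 11,500,000 BTU
Gas: input = 11,500,000 / 0.76 = 15,131,579 BTU = 151.3 therm → 151.3 × $2.69 = $407.04; + 4 × $10.87 standing = $450.52
Heat pump: 11,500,000 BTU / 3412 = 3,370 kWh heat; / 3.9 = 864.2 kWh in → × $0.114 = $98.52; + 4 × $8.94 standing = $134.28
Difference = |$450.52 − $134.28| = $316.24

$316.24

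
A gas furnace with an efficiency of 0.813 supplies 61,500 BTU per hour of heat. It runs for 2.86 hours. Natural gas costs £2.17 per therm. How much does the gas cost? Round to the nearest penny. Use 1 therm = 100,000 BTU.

£4.69

Heat delivered = 61,500 BTU/h × 2.86 h = 175,890 BTU
Gas input = 175,890 / 0.813 = 216,347 BTU
= 216,347 / 100,000 = 2.163 therm
Cost = 2.163 × £2.17/therm = £4.69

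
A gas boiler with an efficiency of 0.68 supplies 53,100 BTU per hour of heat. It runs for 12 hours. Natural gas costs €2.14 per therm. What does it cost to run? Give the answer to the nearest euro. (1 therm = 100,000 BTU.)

Heat delivered = 53,100 BTU/h × 12 h = 637,200 BTU
Gas input = 637,200 / 0.68 = 937,059 BTU
= 937,059 / 100,000 = 9.371 therm
Cost = 9.371 × €2.14/therm = €20.05 ≈ €20

€20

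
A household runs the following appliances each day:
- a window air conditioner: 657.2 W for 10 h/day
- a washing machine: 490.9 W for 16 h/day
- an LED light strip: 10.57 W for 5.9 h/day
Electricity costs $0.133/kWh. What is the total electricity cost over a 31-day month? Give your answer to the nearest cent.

window air conditioner: 657.2 W × 10 h × 31 d = 203,732 Wh = 203.7 kWh
washing machine: 490.9 W × 16 h × 31 d = 243,486 Wh = 243.5 kWh
LED light strip: 10.57 W × 5.9 h × 31 d = 1,933 Wh = 1.933 kWh
Total energy = 203.7 + 243.5 + 1.933 = 449.2 kWh
Cost = 449.2 kWh × $0.133 = $59.74

$59.74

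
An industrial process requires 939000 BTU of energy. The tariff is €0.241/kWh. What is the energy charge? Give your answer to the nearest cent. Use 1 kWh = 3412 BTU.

939000 BTU × (0.00029308 kWh/BTU) = 275.2 kWh
Cost = 275.2 kWh × €0.241/kWh = €66.32

€66.32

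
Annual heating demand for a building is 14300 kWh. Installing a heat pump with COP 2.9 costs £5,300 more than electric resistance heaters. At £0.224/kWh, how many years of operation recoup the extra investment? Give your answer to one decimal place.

2.5 years

Resistance: 14300 kWh × £0.224 = £3,203.20/yr
Heat pump: 14300 / 2.9 = 4931 kWh in → × £0.224 = £1,104.55/yr
Annual savings = £2,098.65
Payback = £5,300 / £2,098.65 = 2.53 years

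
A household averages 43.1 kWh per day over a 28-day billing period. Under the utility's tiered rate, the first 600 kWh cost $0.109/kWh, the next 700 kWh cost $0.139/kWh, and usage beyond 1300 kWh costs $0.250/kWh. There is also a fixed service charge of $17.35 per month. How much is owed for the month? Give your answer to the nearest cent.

$167.10

Usage = 43.1 kWh/day × 28 days = 1206.8 kWh
First 600 kWh × $0.109 = $65.40
Next 606.8 kWh × $0.139 = $84.35
Remaining tier: 0 kWh (not reached)
Energy charge = $149.75; + service $17.35 = $167.10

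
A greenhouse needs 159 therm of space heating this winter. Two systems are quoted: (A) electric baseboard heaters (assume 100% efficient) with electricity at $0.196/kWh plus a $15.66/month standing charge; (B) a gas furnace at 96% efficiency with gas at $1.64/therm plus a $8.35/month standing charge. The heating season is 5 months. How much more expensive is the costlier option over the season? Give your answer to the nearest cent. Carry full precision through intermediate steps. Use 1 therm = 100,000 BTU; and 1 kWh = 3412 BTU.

$678.29

Heat load = 159 therm × 100,000 = 15,900,000 BTU
Gas: input = 15,900,000 / 0.960 = 16,562,500 BTU = 165.6 therm → 165.6 × $1.64 = $271.62; + 5 × $8.35 standing = $313.38
Electric: 15,900,000 BTU / 3412 = 4,660 kWh → × $0.196 = $913.36; + 5 × $15.66 standing = $991.66
Difference = |$313.38 − $991.66| = $678.29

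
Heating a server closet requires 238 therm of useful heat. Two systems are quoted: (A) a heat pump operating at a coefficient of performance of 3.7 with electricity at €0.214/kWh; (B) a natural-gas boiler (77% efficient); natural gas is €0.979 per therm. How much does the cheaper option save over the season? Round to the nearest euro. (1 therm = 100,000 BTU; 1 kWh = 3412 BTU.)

€101

Heat load = 238 therm × 100,000 = 23,800,000 BTU
Gas: input = 23,800,000 / 0.77 = 30,909,091 BTU = 309.1 therm → 309.1 × €0.979 = €302.60
Heat pump: 23,800,000 BTU / 3412 = 6,975 kWh heat; / 3.7 = 1,885 kWh in → × €0.214 = €403.44
Difference = |€302.60 − €403.44| = €100.84 ≈ €101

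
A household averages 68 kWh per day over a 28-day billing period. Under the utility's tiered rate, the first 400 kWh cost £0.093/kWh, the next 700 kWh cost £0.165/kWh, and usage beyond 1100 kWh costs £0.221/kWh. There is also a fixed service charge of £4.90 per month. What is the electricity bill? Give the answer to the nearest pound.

Usage = 68 kWh/day × 28 days = 1904 kWh
First 400 kWh × £0.093 = £37.20
Next 700 kWh × £0.165 = £115.50
Remaining 804 kWh × £0.221 = £177.68
Energy charge = £330.38; + service £4.90 = £335.28 ≈ £335

£335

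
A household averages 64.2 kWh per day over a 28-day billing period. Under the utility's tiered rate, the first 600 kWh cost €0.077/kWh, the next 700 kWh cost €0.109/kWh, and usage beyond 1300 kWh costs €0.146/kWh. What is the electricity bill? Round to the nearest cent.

€195.15

Usage = 64.2 kWh/day × 28 days = 1797.6 kWh
First 600 kWh × €0.077 = €46.20
Next 700 kWh × €0.109 = €76.30
Remaining 497.6 kWh × €0.146 = €72.65
Total = €195.15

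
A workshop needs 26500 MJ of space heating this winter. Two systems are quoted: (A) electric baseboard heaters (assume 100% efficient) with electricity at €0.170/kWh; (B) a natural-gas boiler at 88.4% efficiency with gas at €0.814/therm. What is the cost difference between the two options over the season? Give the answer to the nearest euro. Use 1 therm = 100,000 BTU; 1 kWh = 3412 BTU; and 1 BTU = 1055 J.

Heat load = 26500 MJ = 26,500,000,000 J / 1055 = 25,118,483 BTU
Gas: input = 25,118,483 / 0.884 = 28,414,574 BTU = 284.1 therm → 284.1 × €0.814 = €231.29
Electric: 25,118,483 BTU / 3412 = 7,362 kWh → × €0.170 = €1,251.51
Difference = |€231.29 − €1,251.51| = €1,020.21 ≈ €1020

€1020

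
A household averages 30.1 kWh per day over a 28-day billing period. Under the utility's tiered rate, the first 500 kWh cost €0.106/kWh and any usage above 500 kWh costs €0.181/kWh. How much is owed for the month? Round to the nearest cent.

€115.05

Usage = 30.1 kWh/day × 28 days = 842.8 kWh
First 500 kWh × €0.106 = €53.00
Remaining 342.8 kWh × €0.181 = €62.05
Total = €115.05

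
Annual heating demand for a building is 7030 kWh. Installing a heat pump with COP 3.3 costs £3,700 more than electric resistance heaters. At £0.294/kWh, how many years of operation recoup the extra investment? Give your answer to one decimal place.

2.6 years

Resistance: 7030 kWh × £0.294 = £2,066.82/yr
Heat pump: 7030 / 3.3 = 2130 kWh in → × £0.294 = £626.31/yr
Annual savings = £1,440.51
Payback = £3,700 / £1,440.51 = 2.57 years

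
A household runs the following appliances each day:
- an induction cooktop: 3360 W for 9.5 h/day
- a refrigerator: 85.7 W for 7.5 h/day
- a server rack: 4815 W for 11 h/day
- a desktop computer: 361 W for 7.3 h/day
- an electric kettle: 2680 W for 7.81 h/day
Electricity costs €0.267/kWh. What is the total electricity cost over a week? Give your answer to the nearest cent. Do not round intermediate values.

induction cooktop: 3360 W × 9.5 h × 7 d = 223,440 Wh = 223.4 kWh
refrigerator: 85.7 W × 7.5 h × 7 d = 4,499 Wh = 4.499 kWh
server rack: 4815 W × 11 h × 7 d = 370,755 Wh = 370.8 kWh
desktop computer: 361 W × 7.3 h × 7 d = 18,447 Wh = 18.45 kWh
electric kettle: 2680 W × 7.81 h × 7 d = 146,516 Wh = 146.5 kWh
Total energy = 223.4 + 4.499 + 370.8 + 18.45 + 146.5 = 763.7 kWh
Cost = 763.7 kWh × €0.267 = €203.90

€203.90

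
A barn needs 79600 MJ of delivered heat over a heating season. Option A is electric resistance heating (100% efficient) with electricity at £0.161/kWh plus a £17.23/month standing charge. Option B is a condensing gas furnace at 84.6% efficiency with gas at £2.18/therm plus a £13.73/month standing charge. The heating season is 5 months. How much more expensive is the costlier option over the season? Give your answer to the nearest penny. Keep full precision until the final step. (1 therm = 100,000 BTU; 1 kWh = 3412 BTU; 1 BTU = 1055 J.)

£1633.50

Heat load = 79600 MJ = 79,600,000,000 J / 1055 = 75,450,237 BTU
Gas: input = 75,450,237 / 0.846 = 89,184,677 BTU = 891.8 therm → 891.8 × £2.18 = £1,944.23; + 5 × £13.73 standing = £2,012.88
Electric: 75,450,237 BTU / 3412 = 22,110 kWh → × £0.161 = £3,560.23; + 5 × £17.23 standing = £3,646.38
Difference = |£2,012.88 − £3,646.38| = £1,633.50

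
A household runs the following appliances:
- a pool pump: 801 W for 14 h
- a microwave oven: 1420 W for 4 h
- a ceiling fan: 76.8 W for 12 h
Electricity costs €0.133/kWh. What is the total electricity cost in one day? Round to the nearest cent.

pool pump: 801 W × 14 h = 11,214 Wh = 11.21 kWh
microwave oven: 1420 W × 4 h = 5,680 Wh = 5.68 kWh
ceiling fan: 76.8 W × 12 h = 922 Wh = 0.9216 kWh
Total energy = 11.21 + 5.68 + 0.9216 = 17.82 kWh
Cost = 17.82 kWh × €0.133 = €2.37

€2.37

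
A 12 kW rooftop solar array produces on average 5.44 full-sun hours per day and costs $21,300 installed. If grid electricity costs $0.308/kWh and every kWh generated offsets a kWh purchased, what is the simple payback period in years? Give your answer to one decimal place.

2.9 years

Daily generation = 12 kW × 5.44 h = 65.28 kWh
Annual generation = 65.28 × 365 = 23827 kWh
Annual savings = 23827 × $0.308 = $7,338.78
Payback = $21,300 / $7,338.78 = 2.9 years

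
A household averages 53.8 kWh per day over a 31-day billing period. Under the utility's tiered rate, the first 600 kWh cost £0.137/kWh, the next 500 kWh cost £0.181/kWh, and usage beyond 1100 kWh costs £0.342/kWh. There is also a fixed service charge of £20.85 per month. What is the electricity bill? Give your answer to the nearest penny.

£387.74

Usage = 53.8 kWh/day × 31 days = 1667.8 kWh
First 600 kWh × £0.137 = £82.20
Next 500 kWh × £0.181 = £90.50
Remaining 567.8 kWh × £0.342 = £194.19
Energy charge = £366.89; + service £20.85 = £387.74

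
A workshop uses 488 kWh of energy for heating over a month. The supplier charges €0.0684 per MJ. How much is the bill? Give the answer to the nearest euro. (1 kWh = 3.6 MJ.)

488 kWh × (3.6 MJ/kWh) = 1,757 MJ
Cost = 1,757 MJ × €0.0684/MJ = €120.17 ≈ €120

€120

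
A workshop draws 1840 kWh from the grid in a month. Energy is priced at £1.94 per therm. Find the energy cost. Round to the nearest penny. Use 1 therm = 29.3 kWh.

1840 kWh × (0.03413 therm/kWh) = 62.8 therm
Cost = 62.8 therm × £1.94/therm = £121.83

£121.83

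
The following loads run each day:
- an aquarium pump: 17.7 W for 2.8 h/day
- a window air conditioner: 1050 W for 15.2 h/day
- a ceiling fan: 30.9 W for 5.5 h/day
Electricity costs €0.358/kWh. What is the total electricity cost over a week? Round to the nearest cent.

aquarium pump: 17.7 W × 2.8 h × 7 d = 347 Wh = 0.3469 kWh
window air conditioner: 1050 W × 15.2 h × 7 d = 111,720 Wh = 111.7 kWh
ceiling fan: 30.9 W × 5.5 h × 7 d = 1,190 Wh = 1.19 kWh
Total energy = 0.3469 + 111.7 + 1.19 = 113.3 kWh
Cost = 113.3 kWh × €0.358 = €40.55

€40.55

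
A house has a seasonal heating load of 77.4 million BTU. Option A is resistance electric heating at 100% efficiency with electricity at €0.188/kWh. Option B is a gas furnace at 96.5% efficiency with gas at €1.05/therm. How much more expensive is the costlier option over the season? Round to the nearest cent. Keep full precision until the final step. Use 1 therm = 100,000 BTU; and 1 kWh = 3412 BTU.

€3422.54

Heat load = 77.4 × 10⁶ BTU = 77,400,000 BTU
Gas: input = 77,400,000 / 0.965 = 80,207,254 BTU = 802.1 therm → 802.1 × €1.05 = €842.18
Electric: 77,400,000 BTU / 3412 = 22,680 kWh → × €0.188 = €4,264.71
Difference = |€842.18 − €4,264.71| = €3,422.54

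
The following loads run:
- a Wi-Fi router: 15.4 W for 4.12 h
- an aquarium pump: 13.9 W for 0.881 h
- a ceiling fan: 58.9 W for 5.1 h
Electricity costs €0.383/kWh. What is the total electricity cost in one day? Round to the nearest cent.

€0.14

Wi-Fi router: 15.4 W × 4.12 h = 63 Wh = 0.06345 kWh
aquarium pump: 13.9 W × 0.881 h = 12 Wh = 0.01225 kWh
ceiling fan: 58.9 W × 5.1 h = 300 Wh = 0.3004 kWh
Total energy = 0.06345 + 0.01225 + 0.3004 = 0.3761 kWh
Cost = 0.3761 kWh × €0.383 = €0.14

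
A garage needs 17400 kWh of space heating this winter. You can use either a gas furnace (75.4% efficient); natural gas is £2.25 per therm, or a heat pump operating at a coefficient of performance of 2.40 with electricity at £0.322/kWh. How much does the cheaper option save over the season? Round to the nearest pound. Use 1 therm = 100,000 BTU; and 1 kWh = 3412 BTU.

Heat load = 17400 kWh × 3412 = 59,368,800 BTU
Gas: input = 59,368,800 / 0.754 = 78,738,462 BTU = 787.4 therm → 787.4 × £2.25 = £1,771.62
Heat pump: 59,368,800 BTU / 3412 = 17,400 kWh heat; / 2.40 = 7,250 kWh in → × £0.322 = £2,334.50
Difference = |£1,771.62 − £2,334.50| = £562.88 ≈ £563

£563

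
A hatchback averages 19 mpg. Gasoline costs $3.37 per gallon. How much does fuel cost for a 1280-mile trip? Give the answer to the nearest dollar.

$227

Fuel = 1280 mi / 19 mpg = 67.37 gal
Cost = 67.37 gal × $3.37/gal = $227.03 ≈ $227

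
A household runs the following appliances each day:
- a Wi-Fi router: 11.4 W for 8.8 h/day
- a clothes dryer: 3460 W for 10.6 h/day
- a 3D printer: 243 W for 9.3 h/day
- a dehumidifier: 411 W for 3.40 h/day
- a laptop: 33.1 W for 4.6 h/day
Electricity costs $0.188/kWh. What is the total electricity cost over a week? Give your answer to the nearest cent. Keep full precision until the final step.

$53.41

Wi-Fi router: 11.4 W × 8.8 h × 7 d = 702 Wh = 0.7022 kWh
clothes dryer: 3460 W × 10.6 h × 7 d = 256,732 Wh = 256.7 kWh
3D printer: 243 W × 9.3 h × 7 d = 15,819 Wh = 15.82 kWh
dehumidifier: 411 W × 3.40 h × 7 d = 9,782 Wh = 9.782 kWh
laptop: 33.1 W × 4.6 h × 7 d = 1,066 Wh = 1.066 kWh
Total energy = 0.7022 + 256.7 + 15.82 + 9.782 + 1.066 = 284.1 kWh
Cost = 284.1 kWh × $0.188 = $53.41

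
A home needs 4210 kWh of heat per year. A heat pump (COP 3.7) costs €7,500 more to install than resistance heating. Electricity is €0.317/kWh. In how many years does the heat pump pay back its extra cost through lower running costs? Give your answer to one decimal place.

Resistance: 4210 kWh × €0.317 = €1,334.57/yr
Heat pump: 4210 / 3.7 = 1138 kWh in → × €0.317 = €360.69/yr
Annual savings = €973.88
Payback = €7,500 / €973.88 = 7.7 years

7.7 years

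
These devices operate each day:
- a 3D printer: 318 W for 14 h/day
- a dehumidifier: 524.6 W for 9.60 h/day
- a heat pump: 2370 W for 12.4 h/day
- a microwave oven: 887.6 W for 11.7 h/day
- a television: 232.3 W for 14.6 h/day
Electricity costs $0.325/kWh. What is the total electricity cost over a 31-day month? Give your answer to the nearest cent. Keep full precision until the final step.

$530.48

3D printer: 318 W × 14 h × 31 d = 138,012 Wh = 138 kWh
dehumidifier: 524.6 W × 9.60 h × 31 d = 156,121 Wh = 156.1 kWh
heat pump: 2370 W × 12.4 h × 31 d = 911,028 Wh = 911 kWh
microwave oven: 887.6 W × 11.7 h × 31 d = 321,933 Wh = 321.9 kWh
television: 232.3 W × 14.6 h × 31 d = 105,139 Wh = 105.1 kWh
Total energy = 138 + 156.1 + 911 + 321.9 + 105.1 = 1,632 kWh
Cost = 1,632 kWh × $0.325 = $530.48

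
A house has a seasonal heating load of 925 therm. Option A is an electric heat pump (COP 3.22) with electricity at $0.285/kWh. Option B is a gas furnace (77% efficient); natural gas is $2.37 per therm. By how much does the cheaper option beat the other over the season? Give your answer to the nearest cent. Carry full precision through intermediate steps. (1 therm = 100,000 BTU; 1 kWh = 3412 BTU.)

Heat load = 925 therm × 100,000 = 92,500,000 BTU
Gas: input = 92,500,000 / 0.77 = 120,129,870 BTU = 1,201 therm → 1,201 × $2.37 = $2,847.08
Heat pump: 92,500,000 BTU / 3412 = 27,110 kWh heat; / 3.22 = 8,419 kWh in → × $0.285 = $2,399.51
Difference = |$2,847.08 − $2,399.51| = $447.57

$447.57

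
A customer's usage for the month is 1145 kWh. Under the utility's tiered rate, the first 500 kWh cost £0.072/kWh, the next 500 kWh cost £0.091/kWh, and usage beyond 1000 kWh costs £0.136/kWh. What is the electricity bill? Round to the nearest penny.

First 500 kWh × £0.072 = £36.00
Next 500 kWh × £0.091 = £45.50
Remaining 145 kWh × £0.136 = £19.72
Total = £101.22

£101.22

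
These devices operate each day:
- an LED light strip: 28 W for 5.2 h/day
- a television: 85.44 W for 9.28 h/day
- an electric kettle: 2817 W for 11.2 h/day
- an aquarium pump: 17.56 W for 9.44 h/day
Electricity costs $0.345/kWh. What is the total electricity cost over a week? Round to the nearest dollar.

$79

LED light strip: 28 W × 5.2 h × 7 d = 1,019 Wh = 1.019 kWh
television: 85.44 W × 9.28 h × 7 d = 5,550 Wh = 5.55 kWh
electric kettle: 2817 W × 11.2 h × 7 d = 220,853 Wh = 220.9 kWh
aquarium pump: 17.56 W × 9.44 h × 7 d = 1,160 Wh = 1.16 kWh
Total energy = 1.019 + 5.55 + 220.9 + 1.16 = 228.6 kWh
Cost = 228.6 kWh × $0.345 = $78.86 ≈ $79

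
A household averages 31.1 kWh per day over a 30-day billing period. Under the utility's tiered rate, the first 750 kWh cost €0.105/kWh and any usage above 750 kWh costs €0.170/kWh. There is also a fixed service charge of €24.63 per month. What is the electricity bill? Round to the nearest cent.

€134.49

Usage = 31.1 kWh/day × 30 days = 933 kWh
First 750 kWh × €0.105 = €78.75
Remaining 183 kWh × €0.170 = €31.11
Energy charge = €109.86; + service €24.63 = €134.49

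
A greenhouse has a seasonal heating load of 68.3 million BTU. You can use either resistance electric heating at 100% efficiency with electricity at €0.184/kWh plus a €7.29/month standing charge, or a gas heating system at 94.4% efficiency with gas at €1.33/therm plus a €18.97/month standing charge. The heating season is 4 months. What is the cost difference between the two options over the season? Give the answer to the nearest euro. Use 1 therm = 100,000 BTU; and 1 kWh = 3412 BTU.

€2674

Heat load = 68.3 × 10⁶ BTU = 68,300,000 BTU
Gas: input = 68,300,000 / 0.944 = 72,351,695 BTU = 723.5 therm → 723.5 × €1.33 = €962.28; + 4 × €18.97 standing = €1,038.16
Electric: 68,300,000 BTU / 3412 = 20,020 kWh → × €0.184 = €3,683.24; + 4 × €7.29 standing = €3,712.40
Difference = |€1,038.16 − €3,712.40| = €2,674.24 ≈ €2674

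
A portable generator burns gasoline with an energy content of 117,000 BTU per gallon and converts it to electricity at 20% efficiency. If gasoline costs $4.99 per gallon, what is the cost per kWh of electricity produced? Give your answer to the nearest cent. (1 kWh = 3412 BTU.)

Electrical output per gallon = 117,000 BTU × 0.20 / 3412 BTU/kWh = 6.858 kWh
Cost per kWh = $4.99 / 6.858 kWh = $0.728

$0.73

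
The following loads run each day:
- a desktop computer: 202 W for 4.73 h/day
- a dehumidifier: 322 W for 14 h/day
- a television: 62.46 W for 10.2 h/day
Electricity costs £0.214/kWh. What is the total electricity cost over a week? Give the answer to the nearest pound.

£9

desktop computer: 202 W × 4.73 h × 7 d = 6,688 Wh = 6.688 kWh
dehumidifier: 322 W × 14 h × 7 d = 31,556 Wh = 31.56 kWh
television: 62.46 W × 10.2 h × 7 d = 4,460 Wh = 4.46 kWh
Total energy = 6.688 + 31.56 + 4.46 = 42.7 kWh
Cost = 42.7 kWh × £0.214 = £9.14 ≈ £9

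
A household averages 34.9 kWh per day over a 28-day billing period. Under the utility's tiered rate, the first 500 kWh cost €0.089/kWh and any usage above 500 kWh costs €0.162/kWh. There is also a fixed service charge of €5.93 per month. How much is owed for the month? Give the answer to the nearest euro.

Usage = 34.9 kWh/day × 28 days = 977.2 kWh
First 500 kWh × €0.089 = €44.50
Remaining 477.2 kWh × €0.162 = €77.31
Energy charge = €121.81; + service €5.93 = €127.74 ≈ €128

€128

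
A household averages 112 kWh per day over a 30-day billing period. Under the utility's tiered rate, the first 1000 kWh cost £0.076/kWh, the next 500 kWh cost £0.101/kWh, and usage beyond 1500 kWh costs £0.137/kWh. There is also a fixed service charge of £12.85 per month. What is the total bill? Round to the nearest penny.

£394.17

Usage = 112 kWh/day × 30 days = 3360 kWh
First 1000 kWh × £0.076 = £76.00
Next 500 kWh × £0.101 = £50.50
Remaining 1860 kWh × £0.137 = £254.82
Energy charge = £381.32; + service £12.85 = £394.17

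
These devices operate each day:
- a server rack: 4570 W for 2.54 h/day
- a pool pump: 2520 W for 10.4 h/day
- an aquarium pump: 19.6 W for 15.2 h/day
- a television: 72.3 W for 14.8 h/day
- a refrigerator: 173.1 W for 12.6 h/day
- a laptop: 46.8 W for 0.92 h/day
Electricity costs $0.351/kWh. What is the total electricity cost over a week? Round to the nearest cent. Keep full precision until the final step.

server rack: 4570 W × 2.54 h × 7 d = 81,255 Wh = 81.25 kWh
pool pump: 2520 W × 10.4 h × 7 d = 183,456 Wh = 183.5 kWh
aquarium pump: 19.6 W × 15.2 h × 7 d = 2,085 Wh = 2.085 kWh
television: 72.3 W × 14.8 h × 7 d = 7,490 Wh = 7.49 kWh
refrigerator: 173.1 W × 12.6 h × 7 d = 15,267 Wh = 15.27 kWh
laptop: 46.8 W × 0.92 h × 7 d = 301 Wh = 0.3014 kWh
Total energy = 81.25 + 183.5 + 2.085 + 7.49 + 15.27 + 0.3014 = 289.9 kWh
Cost = 289.9 kWh × $0.351 = $101.74

$101.74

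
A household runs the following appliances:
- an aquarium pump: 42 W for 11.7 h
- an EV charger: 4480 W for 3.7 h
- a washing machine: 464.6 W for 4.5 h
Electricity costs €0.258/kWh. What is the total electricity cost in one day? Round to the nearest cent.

aquarium pump: 42 W × 11.7 h = 491 Wh = 0.4914 kWh
EV charger: 4480 W × 3.7 h = 16,576 Wh = 16.58 kWh
washing machine: 464.6 W × 4.5 h = 2,091 Wh = 2.091 kWh
Total energy = 0.4914 + 16.58 + 2.091 = 19.16 kWh
Cost = 19.16 kWh × €0.258 = €4.94

€4.94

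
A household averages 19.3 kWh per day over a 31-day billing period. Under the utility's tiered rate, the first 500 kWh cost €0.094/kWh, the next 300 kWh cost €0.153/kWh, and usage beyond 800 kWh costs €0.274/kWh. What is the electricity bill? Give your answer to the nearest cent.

€62.04

Usage = 19.3 kWh/day × 31 days = 598.3 kWh
First 500 kWh × €0.094 = €47.00
Next 98.3 kWh × €0.153 = €15.04
Remaining tier: 0 kWh (not reached)
Total = €62.04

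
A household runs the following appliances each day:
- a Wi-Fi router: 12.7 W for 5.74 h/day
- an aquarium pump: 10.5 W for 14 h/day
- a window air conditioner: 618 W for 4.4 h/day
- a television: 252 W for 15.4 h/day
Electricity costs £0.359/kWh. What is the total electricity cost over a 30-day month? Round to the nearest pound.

Wi-Fi router: 12.7 W × 5.74 h × 30 d = 2,187 Wh = 2.187 kWh
aquarium pump: 10.5 W × 14 h × 30 d = 4,410 Wh = 4.41 kWh
window air conditioner: 618 W × 4.4 h × 30 d = 81,576 Wh = 81.58 kWh
television: 252 W × 15.4 h × 30 d = 116,424 Wh = 116.4 kWh
Total energy = 2.187 + 4.41 + 81.58 + 116.4 = 204.6 kWh
Cost = 204.6 kWh × £0.359 = £73.45 ≈ £73

£73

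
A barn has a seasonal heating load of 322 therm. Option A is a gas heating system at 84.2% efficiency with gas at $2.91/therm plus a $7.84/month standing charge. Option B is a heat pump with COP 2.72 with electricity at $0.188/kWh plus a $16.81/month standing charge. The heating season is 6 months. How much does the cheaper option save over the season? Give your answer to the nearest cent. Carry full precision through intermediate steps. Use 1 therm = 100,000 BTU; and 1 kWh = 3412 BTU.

$406.75

Heat load = 322 therm × 100,000 = 32,200,000 BTU
Gas: input = 32,200,000 / 0.842 = 38,242,280 BTU = 382.4 therm → 382.4 × $2.91 = $1,112.85; + 6 × $7.84 standing = $1,159.89
Heat pump: 32,200,000 BTU / 3412 = 9,437 kWh heat; / 2.72 = 3,470 kWh in → × $0.188 = $652.28; + 6 × $16.81 standing = $753.14
Difference = |$1,159.89 − $753.14| = $406.75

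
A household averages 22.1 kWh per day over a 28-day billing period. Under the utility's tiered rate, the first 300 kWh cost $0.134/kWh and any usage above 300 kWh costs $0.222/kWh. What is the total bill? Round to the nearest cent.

$110.97

Usage = 22.1 kWh/day × 28 days = 618.8 kWh
First 300 kWh × $0.134 = $40.20
Remaining 318.8 kWh × $0.222 = $70.77
Total = $110.97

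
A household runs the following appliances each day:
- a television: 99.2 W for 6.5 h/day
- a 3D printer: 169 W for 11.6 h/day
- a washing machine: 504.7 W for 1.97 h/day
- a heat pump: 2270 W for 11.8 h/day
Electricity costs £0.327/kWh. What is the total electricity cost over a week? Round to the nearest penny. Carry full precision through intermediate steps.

£69.55

television: 99.2 W × 6.5 h × 7 d = 4,514 Wh = 4.514 kWh
3D printer: 169 W × 11.6 h × 7 d = 13,723 Wh = 13.72 kWh
washing machine: 504.7 W × 1.97 h × 7 d = 6,960 Wh = 6.96 kWh
heat pump: 2270 W × 11.8 h × 7 d = 187,502 Wh = 187.5 kWh
Total energy = 4.514 + 13.72 + 6.96 + 187.5 = 212.7 kWh
Cost = 212.7 kWh × £0.327 = £69.55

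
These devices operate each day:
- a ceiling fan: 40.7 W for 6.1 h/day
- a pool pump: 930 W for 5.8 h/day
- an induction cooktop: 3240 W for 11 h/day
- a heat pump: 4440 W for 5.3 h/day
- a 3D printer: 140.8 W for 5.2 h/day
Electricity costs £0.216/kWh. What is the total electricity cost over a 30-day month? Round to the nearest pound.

ceiling fan: 40.7 W × 6.1 h × 30 d = 7,448 Wh = 7.448 kWh
pool pump: 930 W × 5.8 h × 30 d = 161,820 Wh = 161.8 kWh
induction cooktop: 3240 W × 11 h × 30 d = 1,069,200 Wh = 1,069 kWh
heat pump: 4440 W × 5.3 h × 30 d = 705,960 Wh = 706 kWh
3D printer: 140.8 W × 5.2 h × 30 d = 21,965 Wh = 21.96 kWh
Total energy = 7.448 + 161.8 + 1,069 + 706 + 21.96 = 1,966 kWh
Cost = 1,966 kWh × £0.216 = £424.74 ≈ £425

£425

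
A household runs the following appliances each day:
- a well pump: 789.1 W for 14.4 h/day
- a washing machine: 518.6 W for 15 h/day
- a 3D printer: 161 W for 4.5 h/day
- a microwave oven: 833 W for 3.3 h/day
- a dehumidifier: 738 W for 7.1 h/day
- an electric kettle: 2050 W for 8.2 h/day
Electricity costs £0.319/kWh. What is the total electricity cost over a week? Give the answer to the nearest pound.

well pump: 789.1 W × 14.4 h × 7 d = 79,541 Wh = 79.54 kWh
washing machine: 518.6 W × 15 h × 7 d = 54,453 Wh = 54.45 kWh
3D printer: 161 W × 4.5 h × 7 d = 5,072 Wh = 5.072 kWh
microwave oven: 833 W × 3.3 h × 7 d = 19,242 Wh = 19.24 kWh
dehumidifier: 738 W × 7.1 h × 7 d = 36,679 Wh = 36.68 kWh
electric kettle: 2050 W × 8.2 h × 7 d = 117,670 Wh = 117.7 kWh
Total energy = 79.54 + 54.45 + 5.072 + 19.24 + 36.68 + 117.7 = 312.7 kWh
Cost = 312.7 kWh × £0.319 = £99.74 ≈ £100

£100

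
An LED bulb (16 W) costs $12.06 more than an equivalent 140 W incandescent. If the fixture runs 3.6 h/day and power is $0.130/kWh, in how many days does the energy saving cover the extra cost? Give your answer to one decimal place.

207.8 days

Power saved = 140 − 16 = 124 W
Daily energy saved = 124 W × 3.6 h = 446.4 Wh = 0.4464 kWh
Daily savings = 0.4464 × $0.130 = $0.0580
Payback = $12.06 / $0.0580 per day = 207.8 days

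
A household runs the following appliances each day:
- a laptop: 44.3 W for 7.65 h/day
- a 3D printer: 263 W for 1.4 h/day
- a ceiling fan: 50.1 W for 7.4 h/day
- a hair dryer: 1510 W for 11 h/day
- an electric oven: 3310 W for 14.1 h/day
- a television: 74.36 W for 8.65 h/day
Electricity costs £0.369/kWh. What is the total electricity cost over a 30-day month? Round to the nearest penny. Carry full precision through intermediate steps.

£719.57

laptop: 44.3 W × 7.65 h × 30 d = 10,167 Wh = 10.17 kWh
3D printer: 263 W × 1.4 h × 30 d = 11,046 Wh = 11.05 kWh
ceiling fan: 50.1 W × 7.4 h × 30 d = 11,122 Wh = 11.12 kWh
hair dryer: 1510 W × 11 h × 30 d = 498,300 Wh = 498.3 kWh
electric oven: 3310 W × 14.1 h × 30 d = 1,400,130 Wh = 1,400 kWh
television: 74.36 W × 8.65 h × 30 d = 19,296 Wh = 19.3 kWh
Total energy = 10.17 + 11.05 + 11.12 + 498.3 + 1,400 + 19.3 = 1,950 kWh
Cost = 1,950 kWh × £0.369 = £719.57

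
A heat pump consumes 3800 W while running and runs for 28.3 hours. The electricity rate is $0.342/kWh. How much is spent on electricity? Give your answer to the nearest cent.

Energy = 3800 W × 28.3 h = 107,540 Wh = 107.5 kWh
Cost = 107.5 kWh × $0.342/kWh = $36.78

$36.78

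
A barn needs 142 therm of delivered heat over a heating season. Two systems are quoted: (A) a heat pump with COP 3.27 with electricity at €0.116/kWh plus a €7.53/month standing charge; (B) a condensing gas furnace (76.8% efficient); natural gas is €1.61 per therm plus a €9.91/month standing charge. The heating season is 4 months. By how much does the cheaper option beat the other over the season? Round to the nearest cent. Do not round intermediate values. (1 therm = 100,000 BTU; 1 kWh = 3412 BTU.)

€159.57

Heat load = 142 therm × 100,000 = 14,200,000 BTU
Gas: input = 14,200,000 / 0.768 = 18,489,583 BTU = 184.9 therm → 184.9 × €1.61 = €297.68; + 4 × €9.91 standing = €337.32
Heat pump: 14,200,000 BTU / 3412 = 4,162 kWh heat; / 3.27 = 1,273 kWh in → × €0.116 = €147.64; + 4 × €7.53 standing = €177.76
Difference = |€337.32 − €177.76| = €159.57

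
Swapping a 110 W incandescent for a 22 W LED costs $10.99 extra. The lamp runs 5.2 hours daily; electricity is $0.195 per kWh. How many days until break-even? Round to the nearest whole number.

Power saved = 110 − 22 = 88 W
Daily energy saved = 88 W × 5.2 h = 457.6 Wh = 0.4576 kWh
Daily savings = 0.4576 × $0.195 = $0.0892
Payback = $10.99 / $0.0892 per day = 123.2 days

123 days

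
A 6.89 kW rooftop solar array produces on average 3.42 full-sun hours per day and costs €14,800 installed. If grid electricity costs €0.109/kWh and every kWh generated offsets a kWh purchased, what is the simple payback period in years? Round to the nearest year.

16 years

Daily generation = 6.89 kW × 3.42 h = 23.56 kWh
Annual generation = 23.56 × 365 = 8600.8 kWh
Annual savings = 8600.8 × €0.109 = €937.49
Payback = €14,800 / €937.49 = 15.8 years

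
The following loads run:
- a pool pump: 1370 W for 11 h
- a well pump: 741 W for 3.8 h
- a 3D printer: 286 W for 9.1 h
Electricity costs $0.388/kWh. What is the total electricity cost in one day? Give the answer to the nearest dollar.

$8

pool pump: 1370 W × 11 h = 15,070 Wh = 15.07 kWh
well pump: 741 W × 3.8 h = 2,816 Wh = 2.816 kWh
3D printer: 286 W × 9.1 h = 2,603 Wh = 2.603 kWh
Total energy = 15.07 + 2.816 + 2.603 = 20.49 kWh
Cost = 20.49 kWh × $0.388 = $7.95 ≈ $8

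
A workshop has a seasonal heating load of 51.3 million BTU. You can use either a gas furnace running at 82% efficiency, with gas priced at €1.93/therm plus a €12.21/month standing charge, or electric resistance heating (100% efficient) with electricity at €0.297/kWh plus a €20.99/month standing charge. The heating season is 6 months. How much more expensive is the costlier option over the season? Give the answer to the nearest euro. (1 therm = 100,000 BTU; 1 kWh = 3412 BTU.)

Heat load = 51.3 × 10⁶ BTU = 51,300,000 BTU
Gas: input = 51,300,000 / 0.82 = 62,560,976 BTU = 625.6 therm → 625.6 × €1.93 = €1,207.43; + 6 × €12.21 standing = €1,280.69
Electric: 51,300,000 BTU / 3412 = 15,040 kWh → × €0.297 = €4,465.45; + 6 × €20.99 standing = €4,591.39
Difference = |€1,280.69 − €4,591.39| = €3,310.70 ≈ €3311

€3311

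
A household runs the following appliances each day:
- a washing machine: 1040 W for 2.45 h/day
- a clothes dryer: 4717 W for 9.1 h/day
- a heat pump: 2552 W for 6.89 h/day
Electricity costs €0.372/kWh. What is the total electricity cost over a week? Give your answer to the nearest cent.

washing machine: 1040 W × 2.45 h × 7 d = 17,836 Wh = 17.84 kWh
clothes dryer: 4717 W × 9.1 h × 7 d = 300,473 Wh = 300.5 kWh
heat pump: 2552 W × 6.89 h × 7 d = 123,083 Wh = 123.1 kWh
Total energy = 17.84 + 300.5 + 123.1 = 441.4 kWh
Cost = 441.4 kWh × €0.372 = €164.20

€164.20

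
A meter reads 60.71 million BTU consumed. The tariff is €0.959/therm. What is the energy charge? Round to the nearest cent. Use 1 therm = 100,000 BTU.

€582.21

60.71 million BTU × (10 therm/million BTU) = 607.1 therm
Cost = 607.1 therm × €0.959/therm = €582.21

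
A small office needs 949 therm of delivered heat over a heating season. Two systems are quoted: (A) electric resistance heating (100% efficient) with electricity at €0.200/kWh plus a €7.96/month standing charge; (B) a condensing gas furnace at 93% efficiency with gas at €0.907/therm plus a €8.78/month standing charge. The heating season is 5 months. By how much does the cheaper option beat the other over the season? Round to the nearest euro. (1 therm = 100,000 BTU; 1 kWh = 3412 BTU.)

Heat load = 949 therm × 100,000 = 94,900,000 BTU
Gas: input = 94,900,000 / 0.930 = 102,043,011 BTU = 1,020 therm → 1,020 × €0.907 = €925.53; + 5 × €8.78 standing = €969.43
Electric: 94,900,000 BTU / 3412 = 27,810 kWh → × €0.200 = €5,562.72; + 5 × €7.96 standing = €5,602.52
Difference = |€969.43 − €5,602.52| = €4,633.09 ≈ €4633

€4633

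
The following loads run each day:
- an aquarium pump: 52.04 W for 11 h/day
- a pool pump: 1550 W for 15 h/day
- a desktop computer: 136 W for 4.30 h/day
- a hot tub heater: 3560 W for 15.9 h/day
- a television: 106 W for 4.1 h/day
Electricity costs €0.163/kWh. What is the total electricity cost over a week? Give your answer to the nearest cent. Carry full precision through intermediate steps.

€92.93

aquarium pump: 52.04 W × 11 h × 7 d = 4,007 Wh = 4.007 kWh
pool pump: 1550 W × 15 h × 7 d = 162,750 Wh = 162.8 kWh
desktop computer: 136 W × 4.30 h × 7 d = 4,094 Wh = 4.094 kWh
hot tub heater: 3560 W × 15.9 h × 7 d = 396,228 Wh = 396.2 kWh
television: 106 W × 4.1 h × 7 d = 3,042 Wh = 3.042 kWh
Total energy = 4.007 + 162.8 + 4.094 + 396.2 + 3.042 = 570.1 kWh
Cost = 570.1 kWh × €0.163 = €92.93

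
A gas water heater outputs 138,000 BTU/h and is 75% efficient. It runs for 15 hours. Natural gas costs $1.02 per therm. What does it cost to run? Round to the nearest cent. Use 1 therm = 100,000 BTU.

$28.15

Heat delivered = 138,000 BTU/h × 15 h = 2,070,000 BTU
Gas input = 2,070,000 / 0.75 = 2,760,000 BTU
= 2,760,000 / 100,000 = 27.6 therm
Cost = 27.6 × $1.02/therm = $28.15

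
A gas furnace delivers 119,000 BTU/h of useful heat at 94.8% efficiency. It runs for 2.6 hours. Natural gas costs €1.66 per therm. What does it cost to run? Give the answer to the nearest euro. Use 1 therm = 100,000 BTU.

Heat delivered = 119,000 BTU/h × 2.6 h = 309,400 BTU
Gas input = 309,400 / 0.948 = 326,371 BTU
= 326,371 / 100,000 = 3.264 therm
Cost = 3.264 × €1.66/therm = €5.42 ≈ €5

€5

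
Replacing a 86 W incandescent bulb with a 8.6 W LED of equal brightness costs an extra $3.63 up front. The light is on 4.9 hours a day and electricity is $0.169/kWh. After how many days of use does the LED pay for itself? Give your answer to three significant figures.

Power saved = 86 − 8.6 = 77.4 W
Daily energy saved = 77.4 W × 4.9 h = 379.3 Wh = 0.37926 kWh
Daily savings = 0.37926 × $0.169 = $0.0641
Payback = $3.63 / $0.0641 per day = 56.63 days

56.6 days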